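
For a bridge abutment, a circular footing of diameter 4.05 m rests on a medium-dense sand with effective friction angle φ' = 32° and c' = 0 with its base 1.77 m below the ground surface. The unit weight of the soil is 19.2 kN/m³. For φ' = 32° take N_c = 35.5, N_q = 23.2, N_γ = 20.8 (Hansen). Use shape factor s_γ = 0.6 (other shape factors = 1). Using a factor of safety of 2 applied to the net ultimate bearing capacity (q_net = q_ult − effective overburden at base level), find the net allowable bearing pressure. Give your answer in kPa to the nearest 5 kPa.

q_all(net) ≈ 620 kPa

Overburden at base level: q = 19.2 × 1.77 = 33.984 kPa.
Surcharge term q·N_q = 33.984 × 23.2 = 788.43 kPa; self-weight term 0.5·γ·B·N_γ·s_γ = 0.5 × 19.2 × 4.05 × 20.8 × 0.6 = 485.22 kPa.
q_ult = 788.43 + 485.22 = 1273.7 kPa.
Net ultimate: q_net = 1273.7 − 33.984 = 1239.7 kPa.
q_all(net) = 1239.7 / 2 = 619.83 kPa.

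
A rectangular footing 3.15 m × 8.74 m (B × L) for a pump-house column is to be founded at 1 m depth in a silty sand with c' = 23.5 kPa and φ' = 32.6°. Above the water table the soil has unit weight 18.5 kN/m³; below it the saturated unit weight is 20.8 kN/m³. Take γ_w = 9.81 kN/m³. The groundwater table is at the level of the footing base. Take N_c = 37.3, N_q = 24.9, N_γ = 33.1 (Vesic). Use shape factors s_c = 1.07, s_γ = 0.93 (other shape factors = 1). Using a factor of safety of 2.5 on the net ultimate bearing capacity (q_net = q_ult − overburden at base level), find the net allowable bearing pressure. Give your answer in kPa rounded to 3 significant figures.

Overburden at base level: q = 18.5 × 1 = 18.5 kPa.
Below the base the soil is submerged, so the ½γBN_γ term uses γ' = 20.8 − 9.81 = 10.99 kN/m³.
Cohesion term c·N_c·s_c = 23.5 × 37.3 × 1.07 = 937.91 kPa; surcharge term q·N_q = 18.5 × 24.9 = 460.65 kPa; self-weight term 0.5·γ·B·N_γ·s_γ = 0.5 × 10.99 × 3.15 × 33.1 × 0.93 = 532.83 kPa.
q_ult = 937.91 + 460.65 + 532.83 = 1931.4 kPa.
q_net = 1931.4 − 18.5 = 1912.9 kPa.
q_all(net) = 1912.9 / 2.5 = 765.16 kPa.

q_all(net) ≈ 765 kPa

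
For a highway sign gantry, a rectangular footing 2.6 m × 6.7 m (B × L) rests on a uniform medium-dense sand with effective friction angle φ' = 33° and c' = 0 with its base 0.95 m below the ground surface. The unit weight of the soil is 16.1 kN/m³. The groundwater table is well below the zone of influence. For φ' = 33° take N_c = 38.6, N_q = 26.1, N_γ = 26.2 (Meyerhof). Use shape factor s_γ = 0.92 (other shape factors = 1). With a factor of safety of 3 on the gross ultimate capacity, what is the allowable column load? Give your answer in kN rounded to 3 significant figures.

P_all ≈ 5250 kN

Effective surcharge at the founding depth q = γ·D_f = 16.1 × 0.95 = 15.295 kPa.
q_ult = q·N_q + 0.5·γ·B·N_γ·s_γ
     = 15.295 × 26.1 + 0.5 × 16.1 × 2.6 × 26.2 × 0.92
     = 399.2 + 504.5 = 903.7 kPa.
Gross allowable pressure q_all = 903.7 / 3 = 301.23 kPa.
Footing area = 17.42 m², so allowable column load = 301.23 × 17.42 = 5247.5 kN.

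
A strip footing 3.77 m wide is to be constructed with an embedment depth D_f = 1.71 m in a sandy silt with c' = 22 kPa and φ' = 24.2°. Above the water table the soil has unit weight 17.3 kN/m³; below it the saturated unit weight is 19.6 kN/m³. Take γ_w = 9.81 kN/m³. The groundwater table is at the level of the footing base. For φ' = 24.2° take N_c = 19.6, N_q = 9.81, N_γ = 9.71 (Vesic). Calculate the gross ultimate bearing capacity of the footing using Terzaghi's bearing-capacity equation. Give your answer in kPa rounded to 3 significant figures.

q_ult ≈ 901 kPa

Overburden at base level: q = 17.3 × 1.71 = 29.583 kPa.
Below the base the soil is submerged, so the ½γBN_γ term uses γ' = 19.6 − 9.81 = 9.79 kN/m³.
Cohesion term c·N_c = 22 × 19.6 = 431.2 kPa; surcharge term q·N_q = 29.583 × 9.81 = 290.21 kPa; self-weight term 0.5·γ·B·N_γ = 0.5 × 9.79 × 3.77 × 9.71 = 179.19 kPa.
q_ult = 431.2 + 290.21 + 179.19 = 900.6 kPa.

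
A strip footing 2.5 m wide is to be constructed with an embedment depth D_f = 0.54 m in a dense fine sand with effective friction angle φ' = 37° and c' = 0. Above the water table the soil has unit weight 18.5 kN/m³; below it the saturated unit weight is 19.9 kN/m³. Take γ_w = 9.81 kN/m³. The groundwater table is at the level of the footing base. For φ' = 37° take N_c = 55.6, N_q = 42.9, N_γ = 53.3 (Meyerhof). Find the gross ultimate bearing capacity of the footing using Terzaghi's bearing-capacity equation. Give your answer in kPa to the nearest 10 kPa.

q_ult ≈ 1100 kPa

Overburden at base level: q = 18.5 × 0.54 = 9.99 kPa.
Below the base the soil is submerged, so the ½γBN_γ term uses γ' = 19.9 − 9.81 = 10.09 kN/m³.
Surcharge term q·N_q = 9.99 × 42.9 = 428.57 kPa; self-weight term 0.5·γ·B·N_γ = 0.5 × 10.09 × 2.5 × 53.3 = 672.25 kPa.
q_ult = 428.57 + 672.25 = 1100.8 kPa.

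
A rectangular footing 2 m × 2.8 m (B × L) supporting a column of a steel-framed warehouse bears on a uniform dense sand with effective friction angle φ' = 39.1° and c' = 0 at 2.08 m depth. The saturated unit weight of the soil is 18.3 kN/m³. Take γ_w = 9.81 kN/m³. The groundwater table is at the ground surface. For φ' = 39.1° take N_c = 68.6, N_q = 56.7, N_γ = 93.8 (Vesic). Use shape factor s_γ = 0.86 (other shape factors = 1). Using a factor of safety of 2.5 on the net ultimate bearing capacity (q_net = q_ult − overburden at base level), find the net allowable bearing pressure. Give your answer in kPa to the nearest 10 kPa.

Water table at ground surface, so effective unit weight γ' = 18.3 − 9.81 = 8.49 kN/m³ is used throughout; overburden q = 8.49 × 2.08 = 17.659 kPa; the same γ' applies in the ½γBN_γ term.
Surcharge term q·N_q = 17.659 × 56.7 = 1001.3 kPa; self-weight term 0.5·γ·B·N_γ·s_γ = 0.5 × 8.49 × 2 × 93.8 × 0.86 = 684.87 kPa.
q_ult = 1001.3 + 684.87 = 1686.1 kPa.
q_net = 1686.1 − 17.659 = 1668.5 kPa.
q_all(net) = 1668.5 / 2.5 = 667.4 kPa.

q_all(net) ≈ 670 kPa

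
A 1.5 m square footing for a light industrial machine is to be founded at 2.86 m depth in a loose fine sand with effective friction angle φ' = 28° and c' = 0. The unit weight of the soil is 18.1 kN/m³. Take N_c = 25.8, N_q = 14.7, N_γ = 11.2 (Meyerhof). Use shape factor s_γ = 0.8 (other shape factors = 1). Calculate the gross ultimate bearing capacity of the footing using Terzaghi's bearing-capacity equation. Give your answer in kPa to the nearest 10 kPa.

q = γ·D_f = 18.1 × 2.86 = 51.766 kPa.
q·N_q = 51.766 × 14.7 = 760.96 kPa
0.5·γ·B·N_γ·s_γ = 0.5 × 18.1 × 1.5 × 11.2 × 0.8 = 121.63 kPa
q_ult = 760.96 + 121.63 = 882.59 kPa.

q_ult ≈ 880 kPa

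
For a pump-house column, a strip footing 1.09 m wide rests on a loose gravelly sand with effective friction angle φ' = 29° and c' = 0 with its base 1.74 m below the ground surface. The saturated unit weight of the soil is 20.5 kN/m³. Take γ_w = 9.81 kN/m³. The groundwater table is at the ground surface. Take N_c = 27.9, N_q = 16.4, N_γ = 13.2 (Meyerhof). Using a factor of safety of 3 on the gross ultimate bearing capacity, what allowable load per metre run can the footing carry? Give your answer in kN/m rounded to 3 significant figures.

Water table at ground surface, so effective unit weight γ' = 20.5 − 9.81 = 10.69 kN/m³ is used throughout; overburden q = 10.69 × 1.74 = 18.601 kPa; the same γ' applies in the ½γBN_γ term.
Surcharge term q·N_q = 18.601 × 16.4 = 305.05 kPa; self-weight term 0.5·γ·B·N_γ = 0.5 × 10.69 × 1.09 × 13.2 = 76.904 kPa.
q_ult = 305.05 + 76.904 = 381.95 kPa.
Gross allowable pressure q_all = 381.95 / 3 = 127.32 kPa.
Allowable wall load = q_all × B = 127.32 × 1.09 = 138.78 kN per metre run.

≈ 139 kN/m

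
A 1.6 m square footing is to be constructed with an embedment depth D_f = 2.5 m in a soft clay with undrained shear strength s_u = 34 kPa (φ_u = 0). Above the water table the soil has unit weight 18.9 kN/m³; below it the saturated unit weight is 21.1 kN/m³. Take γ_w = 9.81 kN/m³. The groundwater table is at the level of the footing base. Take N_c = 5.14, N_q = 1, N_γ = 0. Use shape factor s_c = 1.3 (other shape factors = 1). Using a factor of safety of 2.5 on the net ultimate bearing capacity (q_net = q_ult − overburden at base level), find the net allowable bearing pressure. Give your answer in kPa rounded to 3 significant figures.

q = γ·D_f = 18.9 × 2.5 = 47.25 kPa.
c·N_c·s_c = 34 × 5.14 × 1.3 = 227.19 kPa
q·N_q = 47.25 × 1 = 47.25 kPa
q_ult = 227.19 + 47.25 = 274.44 kPa.
q_net = 274.44 − 47.25 = 227.19 kPa.
q_all(net) = 227.19 / 2.5 = 90.875 kPa.

q_all(net) ≈ 90.9 kPa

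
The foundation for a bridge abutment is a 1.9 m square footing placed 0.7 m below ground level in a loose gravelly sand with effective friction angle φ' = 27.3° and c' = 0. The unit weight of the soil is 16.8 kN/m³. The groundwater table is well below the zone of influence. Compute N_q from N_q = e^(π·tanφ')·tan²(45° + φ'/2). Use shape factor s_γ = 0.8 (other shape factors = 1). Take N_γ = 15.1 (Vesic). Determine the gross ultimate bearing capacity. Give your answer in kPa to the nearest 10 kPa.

q_ult ≈ 350 kPa

tan27.3° = 0.5161, so N_q = e^(π×0.5161)·tan²(58.65°) = 5.061 × 2.694 = 13.64.
q = γ·D_f = 16.8 × 0.7 = 11.76 kPa.
q·N_q = 11.76 × 13.636 = 160.36 kPa
0.5·γ·B·N_γ·s_γ = 0.5 × 16.8 × 1.9 × 15.1 × 0.8 = 192.8 kPa
q_ult = 160.36 + 192.8 = 353.15 kPa.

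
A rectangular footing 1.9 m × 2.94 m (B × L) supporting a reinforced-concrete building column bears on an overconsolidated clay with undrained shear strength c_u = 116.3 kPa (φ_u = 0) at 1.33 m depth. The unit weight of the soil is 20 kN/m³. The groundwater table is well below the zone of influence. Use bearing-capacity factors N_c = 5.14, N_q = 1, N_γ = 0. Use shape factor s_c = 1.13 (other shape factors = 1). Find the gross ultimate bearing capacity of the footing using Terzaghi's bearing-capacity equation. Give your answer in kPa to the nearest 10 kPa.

Overburden at base level: q = 20 × 1.33 = 26.6 kPa.
Cohesion term c·N_c·s_c = 116.3 × 5.14 × 1.13 = 675.49 kPa; surcharge term q·N_q = 26.6 × 1 = 26.6 kPa.
q_ult = 675.49 + 26.6 = 702.09 kPa.

q_ult ≈ 700 kPa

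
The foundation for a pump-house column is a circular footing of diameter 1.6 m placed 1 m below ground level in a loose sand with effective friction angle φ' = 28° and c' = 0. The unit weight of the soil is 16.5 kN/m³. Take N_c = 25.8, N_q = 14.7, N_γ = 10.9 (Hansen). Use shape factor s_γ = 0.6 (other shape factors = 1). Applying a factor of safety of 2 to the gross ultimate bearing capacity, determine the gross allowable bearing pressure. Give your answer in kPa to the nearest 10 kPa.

q_all ≈ 160 kPa

Overburden at base level: q = 16.5 × 1 = 16.5 kPa.
Surcharge term q·N_q = 16.5 × 14.7 = 242.55 kPa; self-weight term 0.5·γ·B·N_γ·s_γ = 0.5 × 16.5 × 1.6 × 10.9 × 0.6 = 86.328 kPa.
q_ult = 242.55 + 86.328 = 328.88 kPa.
q_all = q_ult / FS = 328.88 / 2 = 164.44 kPa.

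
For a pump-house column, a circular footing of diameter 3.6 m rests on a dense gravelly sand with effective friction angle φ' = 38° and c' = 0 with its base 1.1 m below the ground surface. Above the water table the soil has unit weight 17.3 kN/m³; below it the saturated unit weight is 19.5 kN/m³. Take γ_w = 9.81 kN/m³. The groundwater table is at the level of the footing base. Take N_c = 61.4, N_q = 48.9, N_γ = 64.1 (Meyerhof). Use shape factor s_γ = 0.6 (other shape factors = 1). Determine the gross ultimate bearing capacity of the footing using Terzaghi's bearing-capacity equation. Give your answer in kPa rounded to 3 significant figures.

q_ult ≈ 1600 kPa

q = γ·D_f = 17.3 × 1.1 = 19.03 kPa.
For the ½γBN_γ term take γ' = 19.5 − 9.81 = 9.69 kN/m³ (soil below base is submerged).
q·N_q = 19.03 × 48.9 = 930.57 kPa
0.5·γ·B·N_γ·s_γ = 0.5 × 9.69 × 3.6 × 64.1 × 0.6 = 670.82 kPa
q_ult = 930.57 + 670.82 = 1601.4 kPa.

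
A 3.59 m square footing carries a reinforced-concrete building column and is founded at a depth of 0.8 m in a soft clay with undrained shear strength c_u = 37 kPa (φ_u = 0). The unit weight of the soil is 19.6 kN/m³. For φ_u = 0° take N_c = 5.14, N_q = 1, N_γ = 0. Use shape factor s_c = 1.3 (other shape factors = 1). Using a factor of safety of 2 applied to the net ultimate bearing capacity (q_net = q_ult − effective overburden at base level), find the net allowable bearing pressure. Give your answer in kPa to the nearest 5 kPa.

Effective surcharge at the founding depth q = γ·D_f = 19.6 × 0.8 = 15.68 kPa.
q_ult = c·N_c·s_c + q·N_q
     = 37 × 5.14 × 1.3 + 15.68 × 1
     = 247.23 + 15.68 = 262.91 kPa.
Net ultimate: q_net = 262.91 − 15.68 = 247.23 kPa.
q_all(net) = 247.23 / 2 = 123.62 kPa.

q_all(net) ≈ 125 kPa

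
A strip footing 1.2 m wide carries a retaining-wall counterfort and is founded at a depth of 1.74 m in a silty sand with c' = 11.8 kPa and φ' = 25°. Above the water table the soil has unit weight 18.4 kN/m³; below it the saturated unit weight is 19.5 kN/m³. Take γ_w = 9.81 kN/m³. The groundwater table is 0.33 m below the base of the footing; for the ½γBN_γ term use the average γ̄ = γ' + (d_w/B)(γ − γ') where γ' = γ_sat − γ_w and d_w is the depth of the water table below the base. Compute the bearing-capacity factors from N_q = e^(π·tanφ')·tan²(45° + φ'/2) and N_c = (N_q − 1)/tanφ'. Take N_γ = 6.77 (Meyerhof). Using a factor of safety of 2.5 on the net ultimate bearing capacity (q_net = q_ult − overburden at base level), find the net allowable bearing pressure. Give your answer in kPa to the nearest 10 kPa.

q_all(net) ≈ 240 kPa

N_q = e^(π·tan25°)·tan²(57.5°) = 10.66; N_c = (N_q − 1)/tanφ' = 20.72.
Overburden at base level: q = 18.4 × 1.74 = 32.016 kPa.
The water table is 0.33 m below the base (< B = 1.2 m), so the ½γBN_γ term uses γ̄ = γ' + (d_w/B)(γ − γ') = 9.69 + (0.33/1.2)(18.4 − 9.69) = 12.085 kN/m³.
Cohesion term c·N_c = 11.8 × 20.721 = 244.5 kPa; surcharge term q·N_q = 32.016 × 10.662 = 341.36 kPa; self-weight term 0.5·γ·B·N_γ = 0.5 × 12.085 × 1.2 × 6.77 = 49.09 kPa.
q_ult = 244.5 + 341.36 + 49.09 = 634.95 kPa.
q_net = 634.95 − 32.016 = 602.94 kPa.
q_all(net) = 602.94 / 2.5 = 241.17 kPa.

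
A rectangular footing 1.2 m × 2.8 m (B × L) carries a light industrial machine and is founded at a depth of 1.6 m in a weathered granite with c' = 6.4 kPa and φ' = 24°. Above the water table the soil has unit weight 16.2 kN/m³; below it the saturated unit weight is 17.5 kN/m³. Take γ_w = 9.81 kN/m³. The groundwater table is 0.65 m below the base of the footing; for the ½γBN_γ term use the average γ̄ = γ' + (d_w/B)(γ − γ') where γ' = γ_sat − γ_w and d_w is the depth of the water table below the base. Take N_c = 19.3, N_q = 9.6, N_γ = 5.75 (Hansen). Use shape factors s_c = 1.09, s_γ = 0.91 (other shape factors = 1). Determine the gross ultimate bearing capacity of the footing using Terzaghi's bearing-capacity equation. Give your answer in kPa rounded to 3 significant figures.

q_ult ≈ 422 kPa

q = γ·D_f = 16.2 × 1.6 = 25.92 kPa.
γ' = 7.69 kN/m³; averaging over the depth B below the base, γ̄ = γ' + (d_w/B)(γ − γ') = 12.3 kN/m³.
c·N_c·s_c = 6.4 × 19.3 × 1.09 = 134.64 kPa
q·N_q = 25.92 × 9.6 = 248.83 kPa
0.5·γ·B·N_γ·s_γ = 0.5 × 12.3 × 1.2 × 5.75 × 0.91 = 38.615 kPa
q_ult = 134.64 + 248.83 + 38.615 = 422.08 kPa.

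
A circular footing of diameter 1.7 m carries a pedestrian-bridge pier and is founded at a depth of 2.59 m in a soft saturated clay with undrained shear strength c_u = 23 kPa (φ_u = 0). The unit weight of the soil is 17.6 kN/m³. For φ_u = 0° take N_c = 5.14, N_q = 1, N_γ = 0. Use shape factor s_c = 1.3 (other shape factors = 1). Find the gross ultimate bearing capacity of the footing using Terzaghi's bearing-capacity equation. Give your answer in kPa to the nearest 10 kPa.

Overburden at base level: q = 17.6 × 2.59 = 45.584 kPa.
Cohesion term c·N_c·s_c = 23 × 5.14 × 1.3 = 153.69 kPa; surcharge term q·N_q = 45.584 × 1 = 45.584 kPa.
q_ult = 153.69 + 45.584 = 199.27 kPa.

q_ult ≈ 200 kPa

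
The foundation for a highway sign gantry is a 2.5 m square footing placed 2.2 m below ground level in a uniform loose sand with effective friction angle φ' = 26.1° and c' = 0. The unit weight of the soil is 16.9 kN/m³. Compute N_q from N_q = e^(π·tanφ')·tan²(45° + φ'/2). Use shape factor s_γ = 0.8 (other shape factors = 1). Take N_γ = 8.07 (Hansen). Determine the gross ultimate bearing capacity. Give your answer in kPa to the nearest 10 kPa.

tan26.1° = 0.4899, so N_q = e^(π×0.4899)·tan²(58.05°) = 4.66 × 2.571 = 11.98.
Overburden at base level: q = 16.9 × 2.2 = 37.18 kPa.
Surcharge term q·N_q = 37.18 × 11.981 = 445.47 kPa; self-weight term 0.5·γ·B·N_γ·s_γ = 0.5 × 16.9 × 2.5 × 8.07 × 0.8 = 136.38 kPa.
q_ult = 445.47 + 136.38 = 581.85 kPa.

q_ult ≈ 580 kPa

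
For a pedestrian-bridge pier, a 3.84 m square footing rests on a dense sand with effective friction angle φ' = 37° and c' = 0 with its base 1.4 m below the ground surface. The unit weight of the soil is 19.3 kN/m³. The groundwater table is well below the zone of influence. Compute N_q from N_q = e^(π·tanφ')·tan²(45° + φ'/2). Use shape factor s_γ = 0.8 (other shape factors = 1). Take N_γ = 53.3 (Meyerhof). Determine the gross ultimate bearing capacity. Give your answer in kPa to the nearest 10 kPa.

tan37° = 0.7536, so N_q = e^(π×0.7536)·tan²(63.5°) = 10.669 × 4.023 = 42.92.
Overburden at base level: q = 19.3 × 1.4 = 27.02 kPa.
Surcharge term q·N_q = 27.02 × 42.92 = 1159.7 kPa; self-weight term 0.5·γ·B·N_γ·s_γ = 0.5 × 19.3 × 3.84 × 53.3 × 0.8 = 1580.1 kPa.
q_ult = 1159.7 + 1580.1 = 2739.8 kPa.

q_ult ≈ 2740 kPa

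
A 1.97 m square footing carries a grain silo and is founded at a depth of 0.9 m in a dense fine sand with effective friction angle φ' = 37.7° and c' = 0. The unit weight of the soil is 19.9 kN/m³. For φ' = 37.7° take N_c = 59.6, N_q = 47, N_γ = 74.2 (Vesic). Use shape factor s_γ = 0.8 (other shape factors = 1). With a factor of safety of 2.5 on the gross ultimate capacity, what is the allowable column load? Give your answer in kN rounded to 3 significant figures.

P_all ≈ 3110 kN

Overburden at base level: q = 19.9 × 0.9 = 17.91 kPa.
Surcharge term q·N_q = 17.91 × 47 = 841.77 kPa; self-weight term 0.5·γ·B·N_γ·s_γ = 0.5 × 19.9 × 1.97 × 74.2 × 0.8 = 1163.5 kPa.
q_ult = 841.77 + 1163.5 = 2005.3 kPa.
Gross allowable pressure q_all = 2005.3 / 2.5 = 802.13 kPa.
Footing area = 3.8809 m², so allowable column load = 802.13 × 3.8809 = 3113 kN.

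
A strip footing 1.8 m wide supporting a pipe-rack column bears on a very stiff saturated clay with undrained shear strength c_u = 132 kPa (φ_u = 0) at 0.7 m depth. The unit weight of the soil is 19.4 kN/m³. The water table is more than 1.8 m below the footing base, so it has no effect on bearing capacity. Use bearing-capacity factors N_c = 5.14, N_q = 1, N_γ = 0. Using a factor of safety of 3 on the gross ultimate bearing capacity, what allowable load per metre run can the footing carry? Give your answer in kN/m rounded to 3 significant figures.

≈ 415 kN/m

Overburden at base level: q = 19.4 × 0.7 = 13.58 kPa.
Cohesion term c·N_c = 132 × 5.14 = 678.48 kPa; surcharge term q·N_q = 13.58 × 1 = 13.58 kPa.
q_ult = 678.48 + 13.58 = 692.06 kPa.
Gross allowable pressure q_all = 692.06 / 3 = 230.69 kPa.
Allowable wall load = q_all × B = 230.69 × 1.8 = 415.24 kN per metre run.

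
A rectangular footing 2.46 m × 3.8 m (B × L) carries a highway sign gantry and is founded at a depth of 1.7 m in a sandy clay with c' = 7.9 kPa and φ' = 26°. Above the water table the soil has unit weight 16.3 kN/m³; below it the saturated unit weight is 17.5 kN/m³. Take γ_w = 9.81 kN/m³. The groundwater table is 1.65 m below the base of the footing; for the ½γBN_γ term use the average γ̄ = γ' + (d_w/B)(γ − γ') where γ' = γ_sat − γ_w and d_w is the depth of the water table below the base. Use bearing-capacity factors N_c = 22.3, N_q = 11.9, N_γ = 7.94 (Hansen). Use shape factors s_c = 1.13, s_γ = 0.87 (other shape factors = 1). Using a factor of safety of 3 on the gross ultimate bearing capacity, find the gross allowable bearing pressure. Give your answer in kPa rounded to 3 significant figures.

q_all ≈ 214 kPa

q = γ·D_f = 16.3 × 1.7 = 27.71 kPa.
γ' = 7.69 kN/m³; averaging over the depth B below the base, γ̄ = γ' + (d_w/B)(γ − γ') = 13.465 kN/m³.
c·N_c·s_c = 7.9 × 22.3 × 1.13 = 199.07 kPa
q·N_q = 27.71 × 11.9 = 329.75 kPa
0.5·γ·B·N_γ·s_γ = 0.5 × 13.465 × 2.46 × 7.94 × 0.87 = 114.41 kPa
q_ult = 199.07 + 329.75 + 114.41 = 643.23 kPa.
q_all = 643.23 / 3 = 214.41 kPa.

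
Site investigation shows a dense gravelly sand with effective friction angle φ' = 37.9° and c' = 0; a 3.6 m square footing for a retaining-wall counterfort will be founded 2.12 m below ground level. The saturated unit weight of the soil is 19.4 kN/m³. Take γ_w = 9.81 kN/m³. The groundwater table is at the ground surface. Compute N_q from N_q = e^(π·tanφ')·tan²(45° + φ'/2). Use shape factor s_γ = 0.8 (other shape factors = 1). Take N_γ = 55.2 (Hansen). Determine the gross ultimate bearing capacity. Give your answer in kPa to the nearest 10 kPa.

tan37.9° = 0.7785, so N_q = e^(π×0.7785)·tan²(63.95°) = 11.538 × 4.185 = 48.29.
γ' = 19.4 − 9.81 = 9.59 kN/m³ (submerged throughout). q = 9.59 × 2.12 = 20.331 kPa; the same γ' applies in the ½γBN_γ term.
q·N_q = 20.331 × 48.289 = 981.76 kPa
0.5·γ·B·N_γ·s_γ = 0.5 × 9.59 × 3.6 × 55.2 × 0.8 = 762.29 kPa
q_ult = 981.76 + 762.29 = 1744.1 kPa.

q_ult ≈ 1740 kPa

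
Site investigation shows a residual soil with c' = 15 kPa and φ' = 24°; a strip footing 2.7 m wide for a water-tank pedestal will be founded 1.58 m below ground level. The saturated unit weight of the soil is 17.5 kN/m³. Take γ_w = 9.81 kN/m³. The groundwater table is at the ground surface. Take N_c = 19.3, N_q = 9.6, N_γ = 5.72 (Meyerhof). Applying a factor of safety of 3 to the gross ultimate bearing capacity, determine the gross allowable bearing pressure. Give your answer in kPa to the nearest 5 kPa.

q_all ≈ 155 kPa

Water table at ground surface, so effective unit weight γ' = 17.5 − 9.81 = 7.69 kN/m³ is used throughout; overburden q = 7.69 × 1.58 = 12.15 kPa; the same γ' applies in the ½γBN_γ term.
Cohesion term c·N_c = 15 × 19.3 = 289.5 kPa; surcharge term q·N_q = 12.15 × 9.6 = 116.64 kPa; self-weight term 0.5·γ·B·N_γ = 0.5 × 7.69 × 2.7 × 5.72 = 59.382 kPa.
q_ult = 289.5 + 116.64 + 59.382 = 465.52 kPa.
q_all = q_ult / FS = 465.52 / 3 = 155.17 kPa.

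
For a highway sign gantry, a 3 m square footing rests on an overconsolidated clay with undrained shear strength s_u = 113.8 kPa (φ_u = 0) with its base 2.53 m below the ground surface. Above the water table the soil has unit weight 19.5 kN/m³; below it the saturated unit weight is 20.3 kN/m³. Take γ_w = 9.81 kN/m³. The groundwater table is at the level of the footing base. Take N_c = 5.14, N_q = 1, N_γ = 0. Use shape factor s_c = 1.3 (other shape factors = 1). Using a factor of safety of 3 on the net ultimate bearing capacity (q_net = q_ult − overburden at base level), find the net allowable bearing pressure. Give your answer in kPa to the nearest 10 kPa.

q_all(net) ≈ 250 kPa

q = γ·D_f = 19.5 × 2.53 = 49.335 kPa.
c·N_c·s_c = 113.8 × 5.14 × 1.3 = 760.41 kPa
q·N_q = 49.335 × 1 = 49.335 kPa
q_ult = 760.41 + 49.335 = 809.75 kPa.
q_net = 809.75 − 49.335 = 760.41 kPa.
q_all(net) = 760.41 / 3 = 253.47 kPa.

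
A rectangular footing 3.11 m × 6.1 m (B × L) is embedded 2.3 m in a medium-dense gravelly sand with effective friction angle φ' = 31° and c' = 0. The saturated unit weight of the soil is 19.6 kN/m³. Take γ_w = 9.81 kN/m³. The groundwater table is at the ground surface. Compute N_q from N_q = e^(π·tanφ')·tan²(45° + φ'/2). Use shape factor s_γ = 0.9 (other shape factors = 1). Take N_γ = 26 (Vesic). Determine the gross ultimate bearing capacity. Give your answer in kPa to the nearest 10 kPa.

q_ult ≈ 820 kPa

tan31° = 0.6009, so N_q = e^(π×0.6009)·tan²(60.5°) = 6.604 × 3.124 = 20.63.
γ' = 19.6 − 9.81 = 9.79 kN/m³ (submerged throughout). q = 9.79 × 2.3 = 22.517 kPa; the same γ' applies in the ½γBN_γ term.
q·N_q = 22.517 × 20.631 = 464.54 kPa
0.5·γ·B·N_γ·s_γ = 0.5 × 9.79 × 3.11 × 26 × 0.9 = 356.23 kPa
q_ult = 464.54 + 356.23 = 820.77 kPa.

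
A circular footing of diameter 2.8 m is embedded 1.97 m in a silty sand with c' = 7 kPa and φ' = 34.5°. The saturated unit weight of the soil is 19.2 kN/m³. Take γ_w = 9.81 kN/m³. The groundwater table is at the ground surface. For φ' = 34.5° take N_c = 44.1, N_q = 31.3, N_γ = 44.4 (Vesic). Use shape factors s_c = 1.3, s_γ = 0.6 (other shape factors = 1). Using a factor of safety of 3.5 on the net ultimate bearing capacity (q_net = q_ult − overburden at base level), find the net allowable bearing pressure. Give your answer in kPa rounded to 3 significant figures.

γ' = 19.2 − 9.81 = 9.39 kN/m³ (submerged throughout). q = 9.39 × 1.97 = 18.498 kPa; the same γ' applies in the ½γBN_γ term.
c·N_c·s_c = 7 × 44.1 × 1.3 = 401.31 kPa
q·N_q = 18.498 × 31.3 = 579 kPa
0.5·γ·B·N_γ·s_γ = 0.5 × 9.39 × 2.8 × 44.4 × 0.6 = 350.21 kPa
q_ult = 401.31 + 579 + 350.21 = 1330.5 kPa.
q_net = 1330.5 − 18.498 = 1312 kPa.
q_all(net) = 1312 / 3.5 = 374.86 kPa.

q_all(net) ≈ 375 kPa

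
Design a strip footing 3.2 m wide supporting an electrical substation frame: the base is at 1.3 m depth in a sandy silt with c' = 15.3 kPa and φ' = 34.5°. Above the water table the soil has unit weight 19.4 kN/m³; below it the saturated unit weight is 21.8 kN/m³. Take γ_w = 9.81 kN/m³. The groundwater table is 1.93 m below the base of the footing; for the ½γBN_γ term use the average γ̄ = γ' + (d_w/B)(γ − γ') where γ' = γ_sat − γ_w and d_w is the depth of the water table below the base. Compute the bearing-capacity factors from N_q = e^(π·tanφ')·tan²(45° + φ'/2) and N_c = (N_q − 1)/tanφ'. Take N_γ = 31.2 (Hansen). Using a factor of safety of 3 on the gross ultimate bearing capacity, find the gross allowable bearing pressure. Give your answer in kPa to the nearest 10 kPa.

N_q = e^(π·tan34.5°)·tan²(62.25°) = 31.3; N_c = (N_q − 1)/tanφ' = 44.09.
Effective surcharge at the founding depth q = γ·D_f = 19.4 × 1.3 = 25.22 kPa.
With d_w = 1.93 m < B, γ̄ = 11.99 + (1.93/3.2) × (19.4 − 11.99) = 16.459 kN/m³.
q_ult = c·N_c + q·N_q + 0.5·γ·B·N_γ
     = 15.3 × 44.085 + 25.22 × 31.299 + 0.5 × 16.459 × 3.2 × 31.2
     = 674.51 + 789.36 + 821.64 = 2285.5 kPa.
q_all = 2285.5 / 3 = 761.84 kPa.

q_all ≈ 760 kPa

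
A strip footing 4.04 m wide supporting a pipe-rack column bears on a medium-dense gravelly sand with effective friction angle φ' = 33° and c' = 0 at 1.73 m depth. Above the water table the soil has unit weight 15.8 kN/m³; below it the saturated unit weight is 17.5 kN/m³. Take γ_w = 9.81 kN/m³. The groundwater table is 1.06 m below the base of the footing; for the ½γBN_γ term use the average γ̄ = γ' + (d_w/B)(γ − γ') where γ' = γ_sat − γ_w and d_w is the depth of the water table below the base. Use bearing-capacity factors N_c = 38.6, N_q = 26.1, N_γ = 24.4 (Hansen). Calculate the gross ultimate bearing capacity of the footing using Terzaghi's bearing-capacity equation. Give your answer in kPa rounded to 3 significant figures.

q_ult ≈ 1200 kPa

Overburden at base level: q = 15.8 × 1.73 = 27.334 kPa.
The water table is 1.06 m below the base (< B = 4.04 m), so the ½γBN_γ term uses γ̄ = γ' + (d_w/B)(γ − γ') = 7.69 + (1.06/4.04)(15.8 − 7.69) = 9.8179 kN/m³.
Surcharge term q·N_q = 27.334 × 26.1 = 713.42 kPa; self-weight term 0.5·γ·B·N_γ = 0.5 × 9.8179 × 4.04 × 24.4 = 483.9 kPa.
q_ult = 713.42 + 483.9 = 1197.3 kPa.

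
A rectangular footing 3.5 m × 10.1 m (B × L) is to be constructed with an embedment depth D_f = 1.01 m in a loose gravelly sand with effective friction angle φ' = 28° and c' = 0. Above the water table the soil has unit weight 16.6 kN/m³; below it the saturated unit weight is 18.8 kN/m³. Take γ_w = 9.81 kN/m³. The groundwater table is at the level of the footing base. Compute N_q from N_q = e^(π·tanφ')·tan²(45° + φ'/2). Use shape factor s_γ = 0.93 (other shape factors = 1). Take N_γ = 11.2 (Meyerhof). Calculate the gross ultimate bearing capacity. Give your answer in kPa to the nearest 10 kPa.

q_ult ≈ 410 kPa

tan28° = 0.5317, so N_q = e^(π×0.5317)·tan²(59°) = 5.314 × 2.77 = 14.72.
Effective surcharge at the founding depth q = γ·D_f = 16.6 × 1.01 = 16.766 kPa.
The water table coincides with the base, so in the self-weight term γ → γ' = 8.99 kN/m³.
q_ult = q·N_q + 0.5·γ·B·N_γ·s_γ
     = 16.766 × 14.72 + 0.5 × 8.99 × 3.5 × 11.2 × 0.93
     = 246.79 + 163.87 = 410.66 kPa.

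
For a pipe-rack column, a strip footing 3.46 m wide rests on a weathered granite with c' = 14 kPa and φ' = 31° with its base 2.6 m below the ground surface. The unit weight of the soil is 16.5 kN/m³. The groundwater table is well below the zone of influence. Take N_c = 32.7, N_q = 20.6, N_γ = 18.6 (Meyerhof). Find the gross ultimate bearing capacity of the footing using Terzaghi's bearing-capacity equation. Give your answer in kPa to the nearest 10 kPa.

Overburden at base level: q = 16.5 × 2.6 = 42.9 kPa.
Cohesion term c·N_c = 14 × 32.7 = 457.8 kPa; surcharge term q·N_q = 42.9 × 20.6 = 883.74 kPa; self-weight term 0.5·γ·B·N_γ = 0.5 × 16.5 × 3.46 × 18.6 = 530.94 kPa.
q_ult = 457.8 + 883.74 + 530.94 = 1872.5 kPa.

q_ult ≈ 1870 kPa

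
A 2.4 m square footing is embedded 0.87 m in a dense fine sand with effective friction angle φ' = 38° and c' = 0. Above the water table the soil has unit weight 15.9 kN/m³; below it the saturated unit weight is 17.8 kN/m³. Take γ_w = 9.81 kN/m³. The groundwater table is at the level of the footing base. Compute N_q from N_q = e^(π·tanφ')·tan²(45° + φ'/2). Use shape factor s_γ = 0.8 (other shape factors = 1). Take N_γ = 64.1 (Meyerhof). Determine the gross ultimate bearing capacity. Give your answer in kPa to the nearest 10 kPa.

q_ult ≈ 1170 kPa

tan38° = 0.7813, so N_q = e^(π×0.7813)·tan²(64°) = 11.64 × 4.204 = 48.93.
q = γ·D_f = 15.9 × 0.87 = 13.833 kPa.
For the ½γBN_γ term take γ' = 17.8 − 9.81 = 7.99 kN/m³ (soil below base is submerged).
q·N_q = 13.833 × 48.933 = 676.89 kPa
0.5·γ·B·N_γ·s_γ = 0.5 × 7.99 × 2.4 × 64.1 × 0.8 = 491.67 kPa
q_ult = 676.89 + 491.67 = 1168.6 kPa.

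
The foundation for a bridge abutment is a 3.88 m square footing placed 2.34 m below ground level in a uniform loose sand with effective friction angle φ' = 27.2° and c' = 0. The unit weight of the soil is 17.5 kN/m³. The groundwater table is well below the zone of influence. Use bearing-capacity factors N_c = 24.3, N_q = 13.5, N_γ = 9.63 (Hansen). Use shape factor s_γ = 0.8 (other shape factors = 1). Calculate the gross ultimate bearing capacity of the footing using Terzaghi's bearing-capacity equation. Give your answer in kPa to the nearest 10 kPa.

q_ult ≈ 810 kPa

Overburden at base level: q = 17.5 × 2.34 = 40.95 kPa.
Surcharge term q·N_q = 40.95 × 13.5 = 552.82 kPa; self-weight term 0.5·γ·B·N_γ·s_γ = 0.5 × 17.5 × 3.88 × 9.63 × 0.8 = 261.55 kPa.
q_ult = 552.82 + 261.55 = 814.38 kPa.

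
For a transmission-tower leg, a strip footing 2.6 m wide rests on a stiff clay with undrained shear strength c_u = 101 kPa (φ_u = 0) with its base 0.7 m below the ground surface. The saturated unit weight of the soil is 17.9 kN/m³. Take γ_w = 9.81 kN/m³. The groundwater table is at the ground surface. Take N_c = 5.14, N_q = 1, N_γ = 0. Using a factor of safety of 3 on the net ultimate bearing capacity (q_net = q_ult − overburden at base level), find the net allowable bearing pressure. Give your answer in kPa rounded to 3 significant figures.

q_all(net) ≈ 173 kPa

With the water table at the surface the whole profile is submerged: γ' = 17.9 − 9.81 = 8.09 kN/m³, so q = γ'·D_f = 5.663 kPa.
q_ult = c·N_c + q·N_q
     = 101 × 5.14 + 5.663 × 1
     = 519.14 + 5.663 = 524.8 kPa.
q_net = 524.8 − 5.663 = 519.14 kPa.
q_all(net) = 519.14 / 3 = 173.05 kPa.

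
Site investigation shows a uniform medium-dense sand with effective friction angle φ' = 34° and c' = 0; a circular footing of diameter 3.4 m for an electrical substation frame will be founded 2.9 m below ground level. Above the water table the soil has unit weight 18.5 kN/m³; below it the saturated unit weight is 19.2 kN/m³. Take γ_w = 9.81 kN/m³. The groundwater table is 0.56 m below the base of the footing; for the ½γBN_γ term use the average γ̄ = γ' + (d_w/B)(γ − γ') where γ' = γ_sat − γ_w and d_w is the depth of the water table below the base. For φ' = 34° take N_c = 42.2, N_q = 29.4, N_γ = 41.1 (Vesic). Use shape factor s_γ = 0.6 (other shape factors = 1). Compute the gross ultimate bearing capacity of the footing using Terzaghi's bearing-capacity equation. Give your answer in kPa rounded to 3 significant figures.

Overburden at base level: q = 18.5 × 2.9 = 53.65 kPa.
The water table is 0.56 m below the base (< B = 3.4 m), so the ½γBN_γ term uses γ̄ = γ' + (d_w/B)(γ − γ') = 9.39 + (0.56/3.4)(18.5 − 9.39) = 10.89 kN/m³.
Surcharge term q·N_q = 53.65 × 29.4 = 1577.3 kPa; self-weight term 0.5·γ·B·N_γ·s_γ = 0.5 × 10.89 × 3.4 × 41.1 × 0.6 = 456.55 kPa.
q_ult = 1577.3 + 456.55 = 2033.9 kPa.

q_ult ≈ 2030 kPa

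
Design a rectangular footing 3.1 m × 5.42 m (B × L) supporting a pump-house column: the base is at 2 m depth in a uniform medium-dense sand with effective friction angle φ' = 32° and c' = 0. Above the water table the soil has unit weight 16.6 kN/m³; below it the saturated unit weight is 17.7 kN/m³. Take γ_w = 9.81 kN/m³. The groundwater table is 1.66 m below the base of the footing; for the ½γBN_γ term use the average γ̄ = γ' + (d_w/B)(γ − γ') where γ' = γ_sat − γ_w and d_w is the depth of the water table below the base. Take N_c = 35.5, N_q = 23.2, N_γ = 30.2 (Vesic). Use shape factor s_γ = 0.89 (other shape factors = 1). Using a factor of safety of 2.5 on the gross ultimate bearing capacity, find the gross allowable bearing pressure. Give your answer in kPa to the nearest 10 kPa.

q_all ≈ 520 kPa

Effective surcharge at the founding depth q = γ·D_f = 16.6 × 2 = 33.2 kPa.
With d_w = 1.66 m < B, γ̄ = 7.89 + (1.66/3.1) × (16.6 − 7.89) = 12.554 kN/m³.
q_ult = q·N_q + 0.5·γ·B·N_γ·s_γ
     = 33.2 × 23.2 + 0.5 × 12.554 × 3.1 × 30.2 × 0.89
     = 770.24 + 523.01 = 1293.3 kPa.
q_all = 1293.3 / 2.5 = 517.3 kPa.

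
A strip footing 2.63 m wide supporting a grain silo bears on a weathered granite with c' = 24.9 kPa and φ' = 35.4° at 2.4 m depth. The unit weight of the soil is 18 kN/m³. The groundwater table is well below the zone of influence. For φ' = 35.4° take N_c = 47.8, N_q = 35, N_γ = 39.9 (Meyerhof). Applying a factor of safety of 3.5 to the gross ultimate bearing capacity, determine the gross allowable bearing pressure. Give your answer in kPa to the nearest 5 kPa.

q_all ≈ 1040 kPa

q = γ·D_f = 18 × 2.4 = 43.2 kPa.
c·N_c = 24.9 × 47.8 = 1190.2 kPa
q·N_q = 43.2 × 35 = 1512 kPa
0.5·γ·B·N_γ = 0.5 × 18 × 2.63 × 39.9 = 944.43 kPa
q_ult = 1190.2 + 1512 + 944.43 = 3646.7 kPa.
q_all = q_ult / FS = 3646.7 / 3.5 = 1041.9 kPa.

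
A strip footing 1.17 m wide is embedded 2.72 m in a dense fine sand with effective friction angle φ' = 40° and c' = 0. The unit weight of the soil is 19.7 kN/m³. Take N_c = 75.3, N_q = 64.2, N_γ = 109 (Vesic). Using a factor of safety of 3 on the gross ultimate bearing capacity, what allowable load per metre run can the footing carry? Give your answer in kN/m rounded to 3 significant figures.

q = γ·D_f = 19.7 × 2.72 = 53.584 kPa.
q·N_q = 53.584 × 64.2 = 3440.1 kPa
0.5·γ·B·N_γ = 0.5 × 19.7 × 1.17 × 109 = 1256.2 kPa
q_ult = 3440.1 + 1256.2 = 4696.3 kPa.
Gross allowable pressure q_all = 4696.3 / 3 = 1565.4 kPa.
Allowable wall load = q_all × B = 1565.4 × 1.17 = 1831.5 kN per metre run.

≈ 1830 kN/m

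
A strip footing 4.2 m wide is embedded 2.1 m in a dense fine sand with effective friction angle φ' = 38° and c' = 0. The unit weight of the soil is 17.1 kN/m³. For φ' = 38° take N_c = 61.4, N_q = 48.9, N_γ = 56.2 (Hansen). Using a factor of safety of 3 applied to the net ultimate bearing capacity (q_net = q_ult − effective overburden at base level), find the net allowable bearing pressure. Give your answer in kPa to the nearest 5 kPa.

q_all(net) ≈ 1245 kPa

q = γ·D_f = 17.1 × 2.1 = 35.91 kPa.
q·N_q = 35.91 × 48.9 = 1756 kPa
0.5·γ·B·N_γ = 0.5 × 17.1 × 4.2 × 56.2 = 2018.1 kPa
q_ult = 1756 + 2018.1 = 3774.1 kPa.
Net ultimate: q_net = 3774.1 − 35.91 = 3738.2 kPa.
q_all(net) = 3738.2 / 3 = 1246.1 kPa.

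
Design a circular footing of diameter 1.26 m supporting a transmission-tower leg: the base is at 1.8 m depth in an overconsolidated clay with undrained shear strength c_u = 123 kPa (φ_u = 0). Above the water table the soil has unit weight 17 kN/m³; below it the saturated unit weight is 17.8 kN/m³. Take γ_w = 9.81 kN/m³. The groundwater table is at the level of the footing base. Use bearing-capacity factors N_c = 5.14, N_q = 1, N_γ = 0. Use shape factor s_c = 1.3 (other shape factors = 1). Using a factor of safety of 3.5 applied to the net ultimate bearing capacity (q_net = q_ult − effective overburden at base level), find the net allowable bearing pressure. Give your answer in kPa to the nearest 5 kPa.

q = γ·D_f = 17 × 1.8 = 30.6 kPa.
c·N_c·s_c = 123 × 5.14 × 1.3 = 821.89 kPa
q·N_q = 30.6 × 1 = 30.6 kPa
q_ult = 821.89 + 30.6 = 852.49 kPa.
Net ultimate: q_net = 852.49 − 30.6 = 821.89 kPa.
q_all(net) = 821.89 / 3.5 = 234.82 kPa.

q_all(net) ≈ 235 kPa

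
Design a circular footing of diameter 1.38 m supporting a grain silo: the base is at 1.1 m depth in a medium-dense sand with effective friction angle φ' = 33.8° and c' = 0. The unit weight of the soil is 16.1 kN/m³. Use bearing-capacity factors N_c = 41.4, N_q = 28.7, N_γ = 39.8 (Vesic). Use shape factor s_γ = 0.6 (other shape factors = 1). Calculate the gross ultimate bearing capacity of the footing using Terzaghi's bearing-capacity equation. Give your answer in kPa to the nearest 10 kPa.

q_ult ≈ 770 kPa

Effective surcharge at the founding depth q = γ·D_f = 16.1 × 1.1 = 17.71 kPa.
q_ult = q·N_q + 0.5·γ·B·N_γ·s_γ
     = 17.71 × 28.7 + 0.5 × 16.1 × 1.38 × 39.8 × 0.6
     = 508.28 + 265.28 = 773.56 kPa.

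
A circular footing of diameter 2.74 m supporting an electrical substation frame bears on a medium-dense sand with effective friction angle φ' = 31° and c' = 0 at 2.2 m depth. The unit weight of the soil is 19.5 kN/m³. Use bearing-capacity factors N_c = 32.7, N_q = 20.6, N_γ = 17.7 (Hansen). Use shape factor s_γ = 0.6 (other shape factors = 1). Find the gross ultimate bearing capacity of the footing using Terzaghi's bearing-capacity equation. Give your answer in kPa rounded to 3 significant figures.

q_ult ≈ 1170 kPa

q = γ·D_f = 19.5 × 2.2 = 42.9 kPa.
q·N_q = 42.9 × 20.6 = 883.74 kPa
0.5·γ·B·N_γ·s_γ = 0.5 × 19.5 × 2.74 × 17.7 × 0.6 = 283.71 kPa
q_ult = 883.74 + 283.71 = 1167.5 kPa.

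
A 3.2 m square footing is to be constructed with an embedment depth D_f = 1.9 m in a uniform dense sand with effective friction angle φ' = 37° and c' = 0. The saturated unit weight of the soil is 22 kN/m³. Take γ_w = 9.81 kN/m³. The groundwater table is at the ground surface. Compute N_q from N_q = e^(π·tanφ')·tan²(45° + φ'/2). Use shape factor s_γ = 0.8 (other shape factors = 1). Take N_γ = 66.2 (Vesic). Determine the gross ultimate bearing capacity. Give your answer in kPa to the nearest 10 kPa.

q_ult ≈ 2030 kPa

tan37° = 0.7536, so N_q = e^(π×0.7536)·tan²(63.5°) = 10.669 × 4.023 = 42.92.
γ' = 22 − 9.81 = 12.19 kN/m³ (submerged throughout). q = 12.19 × 1.9 = 23.161 kPa; the same γ' applies in the ½γBN_γ term.
q·N_q = 23.161 × 42.92 = 994.07 kPa
0.5·γ·B·N_γ·s_γ = 0.5 × 12.19 × 3.2 × 66.2 × 0.8 = 1032.9 kPa
q_ult = 994.07 + 1032.9 = 2027 kPa.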